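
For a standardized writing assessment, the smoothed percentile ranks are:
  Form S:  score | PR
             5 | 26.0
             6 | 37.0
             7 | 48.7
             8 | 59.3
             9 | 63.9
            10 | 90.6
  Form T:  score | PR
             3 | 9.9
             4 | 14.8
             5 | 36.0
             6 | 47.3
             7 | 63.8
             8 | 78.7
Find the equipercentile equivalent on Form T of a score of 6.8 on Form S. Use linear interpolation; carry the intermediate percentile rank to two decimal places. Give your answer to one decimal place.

PR of 6.8 on Form S: 37.0 + (6.8 − 6)/(7 − 6) × (48.7 − 37.0) = 46.36
On Form T, PR 46.36 falls between score 5 (PR 36.0) and 6 (PR 47.3).
Interpolate: 5 + (46.36 − 36.0)/(47.3 − 36.0) × (6 − 5) = 5.9

5.9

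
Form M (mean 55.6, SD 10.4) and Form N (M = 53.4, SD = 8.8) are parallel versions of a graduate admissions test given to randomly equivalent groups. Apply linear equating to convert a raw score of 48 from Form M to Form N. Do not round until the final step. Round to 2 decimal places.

Linear equating: y = (SD_Y/SD_X)(x − M_X) + M_Y
y = (8.8/10.4)(48 − 55.6) + 53.4
y = 0.846154 × -7.6 + 53.4 = -6.4308 + 53.4 = 46.97

46.97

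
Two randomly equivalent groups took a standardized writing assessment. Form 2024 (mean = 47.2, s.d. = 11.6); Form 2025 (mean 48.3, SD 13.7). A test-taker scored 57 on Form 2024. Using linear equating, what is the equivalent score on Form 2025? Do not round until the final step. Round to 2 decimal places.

Linear equating: y = (SD_Y/SD_X)(x − M_X) + M_Y
y = (13.7/11.6)(57 − 47.2) + 48.3
y = 1.181034 × 9.8 + 48.3 = 11.5741 + 48.3 = 59.87

59.87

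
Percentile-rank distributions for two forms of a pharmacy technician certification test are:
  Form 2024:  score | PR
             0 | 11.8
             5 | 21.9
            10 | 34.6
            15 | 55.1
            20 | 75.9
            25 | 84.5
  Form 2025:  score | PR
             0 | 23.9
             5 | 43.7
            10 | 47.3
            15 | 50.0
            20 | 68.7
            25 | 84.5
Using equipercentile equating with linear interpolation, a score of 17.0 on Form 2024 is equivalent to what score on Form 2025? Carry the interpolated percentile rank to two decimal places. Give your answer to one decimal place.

PR of 17.0 on Form 2024: 55.1 + (17.0 − 15)/(20 − 15) × (75.9 − 55.1) = 63.42
On Form 2025, PR 63.42 falls between score 15 (PR 50.0) and 20 (PR 68.7).
Interpolate: 15 + (63.42 − 50.0)/(68.7 − 50.0) × (20 − 15) = 18.6

18.6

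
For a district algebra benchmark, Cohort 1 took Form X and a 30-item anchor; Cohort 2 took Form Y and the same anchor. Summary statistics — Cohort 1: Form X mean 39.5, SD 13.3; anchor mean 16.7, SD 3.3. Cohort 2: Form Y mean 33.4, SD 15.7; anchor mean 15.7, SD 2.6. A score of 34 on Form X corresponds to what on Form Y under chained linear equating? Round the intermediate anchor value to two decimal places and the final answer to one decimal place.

31.2

Form X → anchor (Cohort 1): v = (3.3/13.3)(34 − 39.5) + 16.7 = 15.34
anchor → Form Y (Cohort 2): y = (15.7/2.6)(15.34 − 15.7) + 33.4 = 31.2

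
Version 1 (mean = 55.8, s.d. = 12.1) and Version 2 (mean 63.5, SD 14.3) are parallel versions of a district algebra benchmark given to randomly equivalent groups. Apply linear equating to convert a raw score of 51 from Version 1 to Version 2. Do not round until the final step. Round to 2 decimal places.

57.83

Linear equating: y = (SD_Y/SD_X)(x − M_X) + M_Y
y = (14.3/12.1)(51 − 55.8) + 63.5
y = 1.181818 × -4.8 + 63.5 = -5.6727 + 63.5 = 57.83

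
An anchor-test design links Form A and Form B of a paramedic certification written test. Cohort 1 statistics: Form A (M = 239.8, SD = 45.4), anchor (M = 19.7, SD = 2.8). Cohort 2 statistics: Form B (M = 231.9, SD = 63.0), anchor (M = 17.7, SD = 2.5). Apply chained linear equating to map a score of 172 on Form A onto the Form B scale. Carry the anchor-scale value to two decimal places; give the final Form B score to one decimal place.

Form A → anchor (Cohort 1): v = (2.8/45.4)(172 − 239.8) + 19.7 = 15.52
anchor → Form B (Cohort 2): y = (63.0/2.5)(15.52 − 17.7) + 231.9 = 177.0

177.0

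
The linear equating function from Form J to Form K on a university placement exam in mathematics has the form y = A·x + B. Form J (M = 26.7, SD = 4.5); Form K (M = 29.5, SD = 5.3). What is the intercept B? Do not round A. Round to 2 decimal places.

A = SD_Y / SD_X = 5.3 / 4.5 = 1.177778
B = M_Y − A·M_X = 29.5 − 1.177778 × 26.7 = -1.95

-1.95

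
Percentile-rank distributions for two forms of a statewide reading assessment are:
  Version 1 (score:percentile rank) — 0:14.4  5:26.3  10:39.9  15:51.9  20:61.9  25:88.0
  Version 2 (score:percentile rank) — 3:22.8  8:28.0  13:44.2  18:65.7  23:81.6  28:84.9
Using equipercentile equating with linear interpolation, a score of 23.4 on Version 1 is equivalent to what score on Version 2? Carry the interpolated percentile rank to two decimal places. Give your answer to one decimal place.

PR of 23.4 on Version 1: 61.9 + (23.4 − 20)/(25 − 20) × (88.0 − 61.9) = 79.65
On Version 2, PR 79.65 falls between score 18 (PR 65.7) and 23 (PR 81.6).
Interpolate: 18 + (79.65 − 65.7)/(81.6 − 65.7) × (23 − 18) = 22.4

22.4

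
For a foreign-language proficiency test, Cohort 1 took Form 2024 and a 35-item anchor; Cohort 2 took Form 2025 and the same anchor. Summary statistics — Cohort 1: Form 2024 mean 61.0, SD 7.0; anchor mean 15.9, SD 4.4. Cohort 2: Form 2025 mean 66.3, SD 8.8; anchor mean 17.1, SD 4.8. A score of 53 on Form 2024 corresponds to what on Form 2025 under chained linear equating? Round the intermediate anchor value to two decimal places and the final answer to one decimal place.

Form 2024 → anchor (Cohort 1): v = (4.4/7.0)(53 − 61.0) + 15.9 = 10.87
anchor → Form 2025 (Cohort 2): y = (8.8/4.8)(10.87 − 17.1) + 66.3 = 54.9

54.9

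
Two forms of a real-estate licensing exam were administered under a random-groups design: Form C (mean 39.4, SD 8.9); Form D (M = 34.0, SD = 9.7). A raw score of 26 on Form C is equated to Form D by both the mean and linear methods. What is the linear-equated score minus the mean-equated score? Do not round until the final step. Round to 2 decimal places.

-1.20

Mean-equated: 26 + (34.0 − 39.4) = 20.60
Linear-equated: (9.7/8.9)(26 − 39.4) + 34.0 = 19.396
Difference = 19.396 − 20.60 = -1.20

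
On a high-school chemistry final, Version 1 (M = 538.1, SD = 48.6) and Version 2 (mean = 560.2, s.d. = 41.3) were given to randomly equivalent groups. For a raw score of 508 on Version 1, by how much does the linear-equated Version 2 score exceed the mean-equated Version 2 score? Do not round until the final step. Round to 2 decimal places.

Mean-equated: 508 + (560.2 − 538.1) = 530.10
Linear-equated: (41.3/48.6)(508 − 538.1) + 560.2 = 534.621
Difference = 534.621 − 530.10 = 4.52

4.52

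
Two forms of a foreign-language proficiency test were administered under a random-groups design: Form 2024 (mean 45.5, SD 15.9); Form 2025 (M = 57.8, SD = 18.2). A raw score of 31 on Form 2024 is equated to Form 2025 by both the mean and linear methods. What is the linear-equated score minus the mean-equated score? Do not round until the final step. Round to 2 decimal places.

Mean-equated: 31 + (57.8 − 45.5) = 43.30
Linear-equated: (18.2/15.9)(31 − 45.5) + 57.8 = 41.203
Difference = 41.203 − 43.30 = -2.10

-2.10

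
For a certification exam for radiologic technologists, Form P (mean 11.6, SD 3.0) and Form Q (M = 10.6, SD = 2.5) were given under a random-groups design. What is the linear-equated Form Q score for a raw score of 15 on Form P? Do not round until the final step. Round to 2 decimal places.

Linear equating: y = (SD_Y/SD_X)(x − M_X) + M_Y
y = (2.5/3.0)(15 − 11.6) + 10.6
y = 0.833333 × 3.4 + 10.6 = 2.8333 + 10.6 = 13.43

13.43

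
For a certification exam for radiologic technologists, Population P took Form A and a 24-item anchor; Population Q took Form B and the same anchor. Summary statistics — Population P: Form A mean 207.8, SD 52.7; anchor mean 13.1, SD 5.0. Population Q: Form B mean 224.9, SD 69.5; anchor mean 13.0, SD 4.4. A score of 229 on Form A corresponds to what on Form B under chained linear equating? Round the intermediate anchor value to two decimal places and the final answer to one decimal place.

258.2

Form A → anchor (Population P): v = (5.0/52.7)(229 − 207.8) + 13.1 = 15.11
anchor → Form B (Population Q): y = (69.5/4.4)(15.11 − 13.0) + 224.9 = 258.2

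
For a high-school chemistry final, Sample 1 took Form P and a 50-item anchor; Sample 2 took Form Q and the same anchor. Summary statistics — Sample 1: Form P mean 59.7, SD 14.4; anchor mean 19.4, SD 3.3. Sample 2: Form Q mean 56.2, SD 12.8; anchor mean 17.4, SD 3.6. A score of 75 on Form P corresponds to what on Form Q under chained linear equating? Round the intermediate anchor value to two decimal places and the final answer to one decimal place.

75.8

Form P → anchor (Sample 1): v = (3.3/14.4)(75 − 59.7) + 19.4 = 22.91
anchor → Form Q (Sample 2): y = (12.8/3.6)(22.91 − 17.4) + 56.2 = 75.8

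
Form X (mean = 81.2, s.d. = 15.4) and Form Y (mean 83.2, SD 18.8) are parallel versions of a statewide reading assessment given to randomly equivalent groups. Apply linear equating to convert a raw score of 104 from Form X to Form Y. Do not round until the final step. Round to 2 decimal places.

111.03

Linear equating: y = (SD_Y/SD_X)(x − M_X) + M_Y
y = (18.8/15.4)(104 − 81.2) + 83.2
y = 1.220779 × 22.8 + 83.2 = 27.8338 + 83.2 = 111.03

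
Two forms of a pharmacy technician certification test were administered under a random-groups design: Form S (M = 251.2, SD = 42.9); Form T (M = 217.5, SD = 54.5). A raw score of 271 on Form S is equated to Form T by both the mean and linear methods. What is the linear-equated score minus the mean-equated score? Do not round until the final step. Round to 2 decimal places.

Mean-equated: 271 + (217.5 − 251.2) = 237.30
Linear-equated: (54.5/42.9)(271 − 251.2) + 217.5 = 242.654
Difference = 242.654 − 237.30 = 5.35

5.35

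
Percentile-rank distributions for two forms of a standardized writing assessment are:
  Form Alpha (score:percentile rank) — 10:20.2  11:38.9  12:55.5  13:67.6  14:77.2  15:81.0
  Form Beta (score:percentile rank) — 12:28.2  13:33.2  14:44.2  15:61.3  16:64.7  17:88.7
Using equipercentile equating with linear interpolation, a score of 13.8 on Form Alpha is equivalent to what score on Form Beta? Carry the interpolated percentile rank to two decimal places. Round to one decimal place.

16.4

PR of 13.8 on Form Alpha: 67.6 + (13.8 − 13)/(14 − 13) × (77.2 − 67.6) = 75.28
On Form Beta, PR 75.28 falls between score 16 (PR 64.7) and 17 (PR 88.7).
Interpolate: 16 + (75.28 − 64.7)/(88.7 − 64.7) × (17 − 16) = 16.4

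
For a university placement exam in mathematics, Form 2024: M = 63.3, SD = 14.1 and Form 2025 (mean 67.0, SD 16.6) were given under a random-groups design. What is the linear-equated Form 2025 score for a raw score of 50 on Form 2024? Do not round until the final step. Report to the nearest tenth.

Linear equating: y = (SD_Y/SD_X)(x − M_X) + M_Y
y = (16.6/14.1)(50 − 63.3) + 67.0
y = 1.177305 × -13.3 + 67.0 = -15.6582 + 67.0 = 51.3

51.3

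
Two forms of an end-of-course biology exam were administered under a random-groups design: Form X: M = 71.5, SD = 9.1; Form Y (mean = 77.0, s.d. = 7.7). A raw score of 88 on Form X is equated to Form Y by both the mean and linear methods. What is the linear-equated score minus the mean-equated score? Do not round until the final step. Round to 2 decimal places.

Mean-equated: 88 + (77.0 − 71.5) = 93.50
Linear-equated: (7.7/9.1)(88 − 71.5) + 77.0 = 90.962
Difference = 90.962 − 93.50 = -2.54

-2.54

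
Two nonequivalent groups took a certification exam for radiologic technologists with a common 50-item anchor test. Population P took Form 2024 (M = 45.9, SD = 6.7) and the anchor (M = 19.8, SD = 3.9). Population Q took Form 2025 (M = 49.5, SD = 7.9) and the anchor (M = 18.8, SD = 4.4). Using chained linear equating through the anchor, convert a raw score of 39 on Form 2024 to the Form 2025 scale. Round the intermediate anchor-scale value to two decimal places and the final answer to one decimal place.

44.1

Form 2024 → anchor (Population P): v = (3.9/6.7)(39 − 45.9) + 19.8 = 15.78
anchor → Form 2025 (Population Q): y = (7.9/4.4)(15.78 − 18.8) + 49.5 = 44.1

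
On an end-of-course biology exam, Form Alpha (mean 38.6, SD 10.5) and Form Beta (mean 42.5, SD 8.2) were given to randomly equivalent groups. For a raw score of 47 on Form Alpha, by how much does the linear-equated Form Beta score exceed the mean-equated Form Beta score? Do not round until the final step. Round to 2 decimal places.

-1.84

Mean-equated: 47 + (42.5 − 38.6) = 50.90
Linear-equated: (8.2/10.5)(47 − 38.6) + 42.5 = 49.060
Difference = 49.060 − 50.90 = -1.84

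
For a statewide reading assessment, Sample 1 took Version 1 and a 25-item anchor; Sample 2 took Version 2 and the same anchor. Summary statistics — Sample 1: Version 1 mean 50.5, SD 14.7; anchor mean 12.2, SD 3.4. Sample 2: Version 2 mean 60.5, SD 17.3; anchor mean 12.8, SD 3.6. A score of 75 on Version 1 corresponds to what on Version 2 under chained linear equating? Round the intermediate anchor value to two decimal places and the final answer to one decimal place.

84.9

Version 1 → anchor (Sample 1): v = (3.4/14.7)(75 − 50.5) + 12.2 = 17.87
anchor → Version 2 (Sample 2): y = (17.3/3.6)(17.87 − 12.8) + 60.5 = 84.9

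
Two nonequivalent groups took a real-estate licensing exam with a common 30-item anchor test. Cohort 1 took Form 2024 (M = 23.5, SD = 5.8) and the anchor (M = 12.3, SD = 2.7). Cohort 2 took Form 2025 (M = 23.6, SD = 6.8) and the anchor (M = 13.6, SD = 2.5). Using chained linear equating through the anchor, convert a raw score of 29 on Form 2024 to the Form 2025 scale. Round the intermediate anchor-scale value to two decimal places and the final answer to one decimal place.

Form 2024 → anchor (Cohort 1): v = (2.7/5.8)(29 − 23.5) + 12.3 = 14.86
anchor → Form 2025 (Cohort 2): y = (6.8/2.5)(14.86 − 13.6) + 23.6 = 27.0

27.0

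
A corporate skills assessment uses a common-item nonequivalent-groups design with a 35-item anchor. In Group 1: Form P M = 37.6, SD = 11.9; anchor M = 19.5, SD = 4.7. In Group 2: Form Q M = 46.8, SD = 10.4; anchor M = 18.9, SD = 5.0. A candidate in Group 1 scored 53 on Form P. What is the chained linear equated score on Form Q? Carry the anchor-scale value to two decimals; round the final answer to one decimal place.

60.7

Form P → anchor (Group 1): v = (4.7/11.9)(53 − 37.6) + 19.5 = 25.58
anchor → Form Q (Group 2): y = (10.4/5.0)(25.58 − 18.9) + 46.8 = 60.7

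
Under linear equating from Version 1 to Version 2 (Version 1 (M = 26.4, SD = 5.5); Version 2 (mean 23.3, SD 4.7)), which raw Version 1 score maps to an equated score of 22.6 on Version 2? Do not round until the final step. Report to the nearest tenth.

Invert y = (SD_Y/SD_X)(x − M_X) + M_Y:
x = (SD_X/SD_Y)(y − M_Y) + M_X = (5.5/4.7)(22.6 − 23.3) + 26.4
x = 1.170213 × -0.700 + 26.4 = 25.6

25.6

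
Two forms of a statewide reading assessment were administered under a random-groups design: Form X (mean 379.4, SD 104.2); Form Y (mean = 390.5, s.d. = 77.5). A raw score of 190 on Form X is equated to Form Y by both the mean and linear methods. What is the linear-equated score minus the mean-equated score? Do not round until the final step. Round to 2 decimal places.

Mean-equated: 190 + (390.5 − 379.4) = 201.10
Linear-equated: (77.5/104.2)(190 − 379.4) + 390.5 = 249.631
Difference = 249.631 − 201.10 = 48.53

48.53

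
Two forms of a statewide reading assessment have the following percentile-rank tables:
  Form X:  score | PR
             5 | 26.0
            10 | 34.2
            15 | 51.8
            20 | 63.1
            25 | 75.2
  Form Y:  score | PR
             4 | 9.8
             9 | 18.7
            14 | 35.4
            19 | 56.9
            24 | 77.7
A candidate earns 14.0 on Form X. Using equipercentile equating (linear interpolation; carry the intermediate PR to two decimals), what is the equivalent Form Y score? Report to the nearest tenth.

17.0

PR of 14.0 on Form X: 34.2 + (14.0 − 10)/(15 − 10) × (51.8 − 34.2) = 48.28
On Form Y, PR 48.28 falls between score 14 (PR 35.4) and 19 (PR 56.9).
Interpolate: 14 + (48.28 − 35.4)/(56.9 − 35.4) × (19 − 14) = 17.0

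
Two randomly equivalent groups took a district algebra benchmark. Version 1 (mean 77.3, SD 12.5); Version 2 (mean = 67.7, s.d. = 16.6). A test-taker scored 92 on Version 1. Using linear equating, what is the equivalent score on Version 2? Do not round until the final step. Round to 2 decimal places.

Linear equating: y = (SD_Y/SD_X)(x − M_X) + M_Y
y = (16.6/12.5)(92 − 77.3) + 67.7
y = 1.328000 × 14.7 + 67.7 = 19.5216 + 67.7 = 87.22

87.22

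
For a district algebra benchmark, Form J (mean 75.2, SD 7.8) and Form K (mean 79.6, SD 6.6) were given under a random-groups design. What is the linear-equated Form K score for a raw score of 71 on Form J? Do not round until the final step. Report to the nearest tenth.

76.0

Linear equating: y = (SD_Y/SD_X)(x − M_X) + M_Y
y = (6.6/7.8)(71 − 75.2) + 79.6
y = 0.846154 × -4.2 + 79.6 = -3.5538 + 79.6 = 76.0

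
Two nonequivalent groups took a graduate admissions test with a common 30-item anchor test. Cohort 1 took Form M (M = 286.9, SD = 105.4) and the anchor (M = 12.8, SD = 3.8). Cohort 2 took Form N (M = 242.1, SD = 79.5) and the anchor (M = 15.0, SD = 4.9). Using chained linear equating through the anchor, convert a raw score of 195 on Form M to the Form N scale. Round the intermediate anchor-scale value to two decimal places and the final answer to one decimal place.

152.7

Form M → anchor (Cohort 1): v = (3.8/105.4)(195 − 286.9) + 12.8 = 9.49
anchor → Form N (Cohort 2): y = (79.5/4.9)(9.49 − 15.0) + 242.1 = 152.7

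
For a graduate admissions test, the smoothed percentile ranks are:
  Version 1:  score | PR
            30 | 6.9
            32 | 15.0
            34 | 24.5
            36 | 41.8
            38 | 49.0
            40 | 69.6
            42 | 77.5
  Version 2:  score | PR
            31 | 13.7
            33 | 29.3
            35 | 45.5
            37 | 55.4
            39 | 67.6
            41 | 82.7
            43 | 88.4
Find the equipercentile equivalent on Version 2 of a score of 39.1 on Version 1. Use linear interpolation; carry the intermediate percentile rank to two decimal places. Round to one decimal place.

37.8

PR of 39.1 on Version 1: 49.0 + (39.1 − 38)/(40 − 38) × (69.6 − 49.0) = 60.33
On Version 2, PR 60.33 falls between score 37 (PR 55.4) and 39 (PR 67.6).
Interpolate: 37 + (60.33 − 55.4)/(67.6 − 55.4) × (39 − 37) = 37.8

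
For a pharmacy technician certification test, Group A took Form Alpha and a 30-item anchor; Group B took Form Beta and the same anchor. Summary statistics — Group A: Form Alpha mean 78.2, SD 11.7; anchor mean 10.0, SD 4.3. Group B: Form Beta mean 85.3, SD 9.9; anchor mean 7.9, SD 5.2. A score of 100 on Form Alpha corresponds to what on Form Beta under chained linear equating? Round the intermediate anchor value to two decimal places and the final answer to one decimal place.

104.5

Form Alpha → anchor (Group A): v = (4.3/11.7)(100 − 78.2) + 10.0 = 18.01
anchor → Form Beta (Group B): y = (9.9/5.2)(18.01 − 7.9) + 85.3 = 104.5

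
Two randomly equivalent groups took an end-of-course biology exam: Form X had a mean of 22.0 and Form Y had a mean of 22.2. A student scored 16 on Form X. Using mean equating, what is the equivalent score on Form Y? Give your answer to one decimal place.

16.2

Mean equating: y = x + (M_Y − M_X) = 16 + (22.2 − 22.0) = 16.2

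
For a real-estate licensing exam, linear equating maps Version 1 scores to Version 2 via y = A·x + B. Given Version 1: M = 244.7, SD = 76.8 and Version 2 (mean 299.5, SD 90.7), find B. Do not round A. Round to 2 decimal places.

A = SD_Y / SD_X = 90.7 / 76.8 = 1.180990
B = M_Y − A·M_X = 299.5 − 1.180990 × 244.7 = 10.51

10.51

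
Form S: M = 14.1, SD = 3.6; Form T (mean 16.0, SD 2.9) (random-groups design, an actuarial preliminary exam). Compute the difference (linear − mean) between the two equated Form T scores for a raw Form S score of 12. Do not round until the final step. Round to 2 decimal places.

0.41

Mean-equated: 12 + (16.0 − 14.1) = 13.90
Linear-equated: (2.9/3.6)(12 − 14.1) + 16.0 = 14.308
Difference = 14.308 − 13.90 = 0.41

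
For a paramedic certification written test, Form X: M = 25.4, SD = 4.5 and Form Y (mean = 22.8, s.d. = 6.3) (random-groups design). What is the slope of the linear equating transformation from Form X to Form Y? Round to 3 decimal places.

A = SD_Y / SD_X = 6.3 / 4.5 = 1.400

1.400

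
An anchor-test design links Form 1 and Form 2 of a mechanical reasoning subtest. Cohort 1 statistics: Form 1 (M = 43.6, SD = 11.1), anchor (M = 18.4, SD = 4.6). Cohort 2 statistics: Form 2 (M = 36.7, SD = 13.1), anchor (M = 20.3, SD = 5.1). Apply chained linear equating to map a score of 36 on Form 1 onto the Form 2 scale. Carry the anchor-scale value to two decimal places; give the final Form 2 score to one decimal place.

Form 1 → anchor (Cohort 1): v = (4.6/11.1)(36 − 43.6) + 18.4 = 15.25
anchor → Form 2 (Cohort 2): y = (13.1/5.1)(15.25 − 20.3) + 36.7 = 23.7

23.7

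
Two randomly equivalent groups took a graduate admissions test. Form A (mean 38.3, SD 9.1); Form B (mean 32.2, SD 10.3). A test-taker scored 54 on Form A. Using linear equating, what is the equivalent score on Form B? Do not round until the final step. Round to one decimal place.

Linear equating: y = (SD_Y/SD_X)(x − M_X) + M_Y
y = (10.3/9.1)(54 − 38.3) + 32.2
y = 1.131868 × 15.7 + 32.2 = 17.7703 + 32.2 = 50.0

50.0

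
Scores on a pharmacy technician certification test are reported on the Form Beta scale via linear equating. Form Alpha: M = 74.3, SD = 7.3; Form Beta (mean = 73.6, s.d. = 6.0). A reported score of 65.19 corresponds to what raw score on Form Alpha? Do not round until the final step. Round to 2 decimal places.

Invert y = (SD_Y/SD_X)(x − M_X) + M_Y:
x = (SD_X/SD_Y)(y − M_Y) + M_X = (7.3/6.0)(65.19 − 73.6) + 74.3
x = 1.216667 × -8.410 + 74.3 = 64.07

64.07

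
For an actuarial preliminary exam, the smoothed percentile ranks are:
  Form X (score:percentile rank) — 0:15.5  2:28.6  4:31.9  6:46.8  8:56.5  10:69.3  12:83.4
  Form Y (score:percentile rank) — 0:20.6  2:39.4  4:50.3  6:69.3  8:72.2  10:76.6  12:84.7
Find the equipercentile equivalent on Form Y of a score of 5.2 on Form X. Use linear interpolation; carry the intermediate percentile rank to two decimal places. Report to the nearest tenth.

2.3

PR of 5.2 on Form X: 31.9 + (5.2 − 4)/(6 − 4) × (46.8 − 31.9) = 40.84
On Form Y, PR 40.84 falls between score 2 (PR 39.4) and 4 (PR 50.3).
Interpolate: 2 + (40.84 − 39.4)/(50.3 − 39.4) × (4 − 2) = 2.3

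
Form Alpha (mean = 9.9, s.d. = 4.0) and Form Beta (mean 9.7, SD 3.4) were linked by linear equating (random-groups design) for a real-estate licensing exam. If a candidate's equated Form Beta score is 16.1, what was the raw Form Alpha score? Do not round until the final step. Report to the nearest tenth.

Invert y = (SD_Y/SD_X)(x − M_X) + M_Y:
x = (SD_X/SD_Y)(y − M_Y) + M_X = (4.0/3.4)(16.1 − 9.7) + 9.9
x = 1.176471 × 6.400 + 9.9 = 17.4

17.4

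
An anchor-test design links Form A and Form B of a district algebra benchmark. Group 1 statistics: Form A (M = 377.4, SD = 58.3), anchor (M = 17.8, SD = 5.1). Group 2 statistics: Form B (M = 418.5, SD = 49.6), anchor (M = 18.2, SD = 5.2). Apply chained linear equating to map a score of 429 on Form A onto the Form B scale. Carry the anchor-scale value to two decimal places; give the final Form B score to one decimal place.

Form A → anchor (Group 1): v = (5.1/58.3)(429 − 377.4) + 17.8 = 22.31
anchor → Form B (Group 2): y = (49.6/5.2)(22.31 − 18.2) + 418.5 = 457.7

457.7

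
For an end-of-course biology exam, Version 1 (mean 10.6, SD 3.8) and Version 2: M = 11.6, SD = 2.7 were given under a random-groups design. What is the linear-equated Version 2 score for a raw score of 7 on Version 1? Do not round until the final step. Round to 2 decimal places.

Linear equating: y = (SD_Y/SD_X)(x − M_X) + M_Y
y = (2.7/3.8)(7 − 10.6) + 11.6
y = 0.710526 × -3.6 + 11.6 = -2.5579 + 11.6 = 9.04

9.04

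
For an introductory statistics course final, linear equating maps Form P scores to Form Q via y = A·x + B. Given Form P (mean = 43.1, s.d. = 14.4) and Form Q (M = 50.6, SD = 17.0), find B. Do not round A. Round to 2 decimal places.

-0.28

A = SD_Y / SD_X = 17.0 / 14.4 = 1.180556
B = M_Y − A·M_X = 50.6 − 1.180556 × 43.1 = -0.28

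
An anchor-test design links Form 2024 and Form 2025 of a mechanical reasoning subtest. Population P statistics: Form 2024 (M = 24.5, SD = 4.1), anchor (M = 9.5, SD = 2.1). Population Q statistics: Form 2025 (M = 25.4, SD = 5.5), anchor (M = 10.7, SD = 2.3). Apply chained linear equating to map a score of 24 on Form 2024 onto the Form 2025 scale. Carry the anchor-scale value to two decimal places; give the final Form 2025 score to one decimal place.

Form 2024 → anchor (Population P): v = (2.1/4.1)(24 − 24.5) + 9.5 = 9.24
anchor → Form 2025 (Population Q): y = (5.5/2.3)(9.24 − 10.7) + 25.4 = 21.9

21.9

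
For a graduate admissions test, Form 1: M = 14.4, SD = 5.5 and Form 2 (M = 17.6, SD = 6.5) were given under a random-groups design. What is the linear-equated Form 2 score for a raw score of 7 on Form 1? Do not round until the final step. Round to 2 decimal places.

Linear equating: y = (SD_Y/SD_X)(x − M_X) + M_Y
y = (6.5/5.5)(7 − 14.4) + 17.6
y = 1.181818 × -7.4 + 17.6 = -8.7455 + 17.6 = 8.85

8.85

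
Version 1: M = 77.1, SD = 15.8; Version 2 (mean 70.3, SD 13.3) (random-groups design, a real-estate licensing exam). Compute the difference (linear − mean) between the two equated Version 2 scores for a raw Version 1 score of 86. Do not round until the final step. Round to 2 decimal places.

-1.41

Mean-equated: 86 + (70.3 − 77.1) = 79.20
Linear-equated: (13.3/15.8)(86 − 77.1) + 70.3 = 77.792
Difference = 77.792 − 79.20 = -1.41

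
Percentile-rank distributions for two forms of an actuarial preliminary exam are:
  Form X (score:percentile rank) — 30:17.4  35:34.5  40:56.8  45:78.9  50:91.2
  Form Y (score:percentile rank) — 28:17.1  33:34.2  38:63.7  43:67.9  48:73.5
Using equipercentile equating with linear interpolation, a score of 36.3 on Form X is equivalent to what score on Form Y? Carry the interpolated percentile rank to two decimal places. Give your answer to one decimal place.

34.0

PR of 36.3 on Form X: 34.5 + (36.3 − 35)/(40 − 35) × (56.8 − 34.5) = 40.30
On Form Y, PR 40.30 falls between score 33 (PR 34.2) and 38 (PR 63.7).
Interpolate: 33 + (40.30 − 34.2)/(63.7 − 34.2) × (38 − 33) = 34.0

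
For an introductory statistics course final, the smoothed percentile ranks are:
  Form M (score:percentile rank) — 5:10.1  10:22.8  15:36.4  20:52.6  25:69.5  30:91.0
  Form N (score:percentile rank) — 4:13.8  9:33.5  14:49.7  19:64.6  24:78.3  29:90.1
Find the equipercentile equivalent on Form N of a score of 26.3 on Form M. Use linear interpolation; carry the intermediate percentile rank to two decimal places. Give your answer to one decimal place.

PR of 26.3 on Form M: 69.5 + (26.3 − 25)/(30 − 25) × (91.0 − 69.5) = 75.09
On Form N, PR 75.09 falls between score 19 (PR 64.6) and 24 (PR 78.3).
Interpolate: 19 + (75.09 − 64.6)/(78.3 − 64.6) × (24 − 19) = 22.8

22.8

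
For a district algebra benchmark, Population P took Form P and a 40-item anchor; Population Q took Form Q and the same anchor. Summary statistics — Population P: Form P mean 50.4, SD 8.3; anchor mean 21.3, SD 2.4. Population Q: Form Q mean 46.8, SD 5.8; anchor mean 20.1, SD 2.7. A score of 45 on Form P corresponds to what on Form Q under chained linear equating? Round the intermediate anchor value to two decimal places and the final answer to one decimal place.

46.0

Form P → anchor (Population P): v = (2.4/8.3)(45 − 50.4) + 21.3 = 19.74
anchor → Form Q (Population Q): y = (5.8/2.7)(19.74 − 20.1) + 46.8 = 46.0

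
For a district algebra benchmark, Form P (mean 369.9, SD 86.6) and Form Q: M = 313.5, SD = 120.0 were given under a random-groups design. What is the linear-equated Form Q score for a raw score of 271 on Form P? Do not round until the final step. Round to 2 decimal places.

Linear equating: y = (SD_Y/SD_X)(x − M_X) + M_Y
y = (120.0/86.6)(271 − 369.9) + 313.5
y = 1.385681 × -98.9 + 313.5 = -137.0439 + 313.5 = 176.46

176.46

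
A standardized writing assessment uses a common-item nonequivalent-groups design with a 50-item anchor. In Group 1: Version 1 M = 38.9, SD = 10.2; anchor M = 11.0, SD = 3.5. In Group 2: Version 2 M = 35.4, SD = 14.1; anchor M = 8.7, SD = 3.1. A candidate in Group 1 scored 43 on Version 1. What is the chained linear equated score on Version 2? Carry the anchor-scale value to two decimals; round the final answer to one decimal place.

Version 1 → anchor (Group 1): v = (3.5/10.2)(43 − 38.9) + 11.0 = 12.41
anchor → Version 2 (Group 2): y = (14.1/3.1)(12.41 − 8.7) + 35.4 = 52.3

52.3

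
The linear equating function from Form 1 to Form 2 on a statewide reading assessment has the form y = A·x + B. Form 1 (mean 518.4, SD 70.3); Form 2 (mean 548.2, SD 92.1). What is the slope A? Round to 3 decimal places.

A = SD_Y / SD_X = 92.1 / 70.3 = 1.310

1.310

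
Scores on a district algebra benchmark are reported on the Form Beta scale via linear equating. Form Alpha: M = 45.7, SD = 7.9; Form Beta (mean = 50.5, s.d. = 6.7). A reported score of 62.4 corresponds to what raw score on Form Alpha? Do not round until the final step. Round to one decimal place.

59.7

Invert y = (SD_Y/SD_X)(x − M_X) + M_Y:
x = (SD_X/SD_Y)(y − M_Y) + M_X = (7.9/6.7)(62.4 − 50.5) + 45.7
x = 1.179104 × 11.900 + 45.7 = 59.7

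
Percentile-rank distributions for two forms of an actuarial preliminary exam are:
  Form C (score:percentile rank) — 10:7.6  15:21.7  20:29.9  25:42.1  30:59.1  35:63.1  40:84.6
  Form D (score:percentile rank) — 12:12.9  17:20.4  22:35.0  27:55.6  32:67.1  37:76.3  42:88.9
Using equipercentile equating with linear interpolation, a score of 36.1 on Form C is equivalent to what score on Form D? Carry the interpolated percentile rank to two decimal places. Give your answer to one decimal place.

PR of 36.1 on Form C: 63.1 + (36.1 − 35)/(40 − 35) × (84.6 − 63.1) = 67.83
On Form D, PR 67.83 falls between score 32 (PR 67.1) and 37 (PR 76.3).
Interpolate: 32 + (67.83 − 67.1)/(76.3 − 67.1) × (37 − 32) = 32.4

32.4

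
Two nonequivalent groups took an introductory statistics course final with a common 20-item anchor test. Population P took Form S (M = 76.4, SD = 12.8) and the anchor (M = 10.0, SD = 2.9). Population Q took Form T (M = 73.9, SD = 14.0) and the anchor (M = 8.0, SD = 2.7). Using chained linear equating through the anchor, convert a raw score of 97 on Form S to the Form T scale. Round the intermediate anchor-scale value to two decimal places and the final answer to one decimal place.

Form S → anchor (Population P): v = (2.9/12.8)(97 − 76.4) + 10.0 = 14.67
anchor → Form T (Population Q): y = (14.0/2.7)(14.67 − 8.0) + 73.9 = 108.5

108.5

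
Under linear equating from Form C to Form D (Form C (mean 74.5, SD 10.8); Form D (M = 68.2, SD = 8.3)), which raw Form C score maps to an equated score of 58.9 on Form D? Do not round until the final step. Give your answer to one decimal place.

Invert y = (SD_Y/SD_X)(x − M_X) + M_Y:
x = (SD_X/SD_Y)(y − M_Y) + M_X = (10.8/8.3)(58.9 − 68.2) + 74.5
x = 1.301205 × -9.300 + 74.5 = 62.4

62.4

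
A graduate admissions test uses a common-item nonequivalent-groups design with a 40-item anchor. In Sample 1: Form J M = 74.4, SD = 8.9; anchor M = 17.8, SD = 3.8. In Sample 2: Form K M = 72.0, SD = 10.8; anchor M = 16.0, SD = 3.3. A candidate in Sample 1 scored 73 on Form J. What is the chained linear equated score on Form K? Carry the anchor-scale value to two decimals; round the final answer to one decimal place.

75.9

Form J → anchor (Sample 1): v = (3.8/8.9)(73 − 74.4) + 17.8 = 17.20
anchor → Form K (Sample 2): y = (10.8/3.3)(17.20 − 16.0) + 72.0 = 75.9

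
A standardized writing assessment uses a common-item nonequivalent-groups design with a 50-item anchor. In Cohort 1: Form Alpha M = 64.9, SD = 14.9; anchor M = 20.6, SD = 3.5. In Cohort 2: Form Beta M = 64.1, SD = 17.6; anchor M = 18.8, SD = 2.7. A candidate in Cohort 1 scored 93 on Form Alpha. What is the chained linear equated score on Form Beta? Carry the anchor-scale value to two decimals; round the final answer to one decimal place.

118.9

Form Alpha → anchor (Cohort 1): v = (3.5/14.9)(93 − 64.9) + 20.6 = 27.20
anchor → Form Beta (Cohort 2): y = (17.6/2.7)(27.20 − 18.8) + 64.1 = 118.9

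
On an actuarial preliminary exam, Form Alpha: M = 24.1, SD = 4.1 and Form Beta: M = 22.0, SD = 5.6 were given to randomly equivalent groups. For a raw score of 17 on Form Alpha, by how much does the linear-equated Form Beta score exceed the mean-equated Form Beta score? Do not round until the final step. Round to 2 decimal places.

-2.60

Mean-equated: 17 + (22.0 − 24.1) = 14.90
Linear-equated: (5.6/4.1)(17 − 24.1) + 22.0 = 12.302
Difference = 12.302 − 14.90 = -2.60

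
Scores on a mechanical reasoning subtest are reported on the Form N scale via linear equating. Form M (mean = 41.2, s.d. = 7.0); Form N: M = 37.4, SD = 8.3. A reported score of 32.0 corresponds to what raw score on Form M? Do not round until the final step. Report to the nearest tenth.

36.6

Invert y = (SD_Y/SD_X)(x − M_X) + M_Y:
x = (SD_X/SD_Y)(y − M_Y) + M_X = (7.0/8.3)(32.0 − 37.4) + 41.2
x = 0.843373 × -5.400 + 41.2 = 36.6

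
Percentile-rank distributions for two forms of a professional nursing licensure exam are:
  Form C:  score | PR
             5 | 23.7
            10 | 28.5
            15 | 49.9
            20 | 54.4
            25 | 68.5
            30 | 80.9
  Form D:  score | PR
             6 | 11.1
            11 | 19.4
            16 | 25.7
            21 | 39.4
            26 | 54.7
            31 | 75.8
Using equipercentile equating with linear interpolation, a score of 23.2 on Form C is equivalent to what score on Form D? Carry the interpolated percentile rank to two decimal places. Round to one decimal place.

28.1

PR of 23.2 on Form C: 54.4 + (23.2 − 20)/(25 − 20) × (68.5 − 54.4) = 63.42
On Form D, PR 63.42 falls between score 26 (PR 54.7) and 31 (PR 75.8).
Interpolate: 26 + (63.42 − 54.7)/(75.8 − 54.7) × (31 − 26) = 28.1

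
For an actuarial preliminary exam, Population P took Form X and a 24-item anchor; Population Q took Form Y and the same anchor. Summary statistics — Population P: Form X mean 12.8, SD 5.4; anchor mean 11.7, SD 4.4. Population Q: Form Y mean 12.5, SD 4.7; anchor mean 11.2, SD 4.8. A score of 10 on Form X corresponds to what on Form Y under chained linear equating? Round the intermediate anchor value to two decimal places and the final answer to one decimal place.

Form X → anchor (Population P): v = (4.4/5.4)(10 − 12.8) + 11.7 = 9.42
anchor → Form Y (Population Q): y = (4.7/4.8)(9.42 − 11.2) + 12.5 = 10.8

10.8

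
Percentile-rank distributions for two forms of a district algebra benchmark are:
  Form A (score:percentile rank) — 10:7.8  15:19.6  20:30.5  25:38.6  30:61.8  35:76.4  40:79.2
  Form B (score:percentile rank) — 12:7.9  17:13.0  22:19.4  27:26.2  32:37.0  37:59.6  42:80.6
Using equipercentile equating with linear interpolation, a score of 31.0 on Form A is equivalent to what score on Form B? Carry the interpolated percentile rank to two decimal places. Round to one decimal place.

PR of 31.0 on Form A: 61.8 + (31.0 − 30)/(35 − 30) × (76.4 − 61.8) = 64.72
On Form B, PR 64.72 falls between score 37 (PR 59.6) and 42 (PR 80.6).
Interpolate: 37 + (64.72 − 59.6)/(80.6 − 59.6) × (42 − 37) = 38.2

38.2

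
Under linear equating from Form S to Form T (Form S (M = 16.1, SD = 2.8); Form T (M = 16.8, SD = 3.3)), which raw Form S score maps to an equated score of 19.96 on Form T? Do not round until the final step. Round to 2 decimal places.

18.78

Invert y = (SD_Y/SD_X)(x − M_X) + M_Y:
x = (SD_X/SD_Y)(y − M_Y) + M_X = (2.8/3.3)(19.96 − 16.8) + 16.1
x = 0.848485 × 3.160 + 16.1 = 18.78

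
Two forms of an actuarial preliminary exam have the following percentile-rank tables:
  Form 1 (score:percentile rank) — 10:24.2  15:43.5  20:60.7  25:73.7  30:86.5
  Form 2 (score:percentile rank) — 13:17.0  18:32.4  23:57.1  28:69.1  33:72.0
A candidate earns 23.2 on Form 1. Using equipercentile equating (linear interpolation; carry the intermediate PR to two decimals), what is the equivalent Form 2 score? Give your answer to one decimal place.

28.0

PR of 23.2 on Form 1: 60.7 + (23.2 − 20)/(25 − 20) × (73.7 − 60.7) = 69.02
On Form 2, PR 69.02 falls between score 23 (PR 57.1) and 28 (PR 69.1).
Interpolate: 23 + (69.02 − 57.1)/(69.1 − 57.1) × (28 − 23) = 28.0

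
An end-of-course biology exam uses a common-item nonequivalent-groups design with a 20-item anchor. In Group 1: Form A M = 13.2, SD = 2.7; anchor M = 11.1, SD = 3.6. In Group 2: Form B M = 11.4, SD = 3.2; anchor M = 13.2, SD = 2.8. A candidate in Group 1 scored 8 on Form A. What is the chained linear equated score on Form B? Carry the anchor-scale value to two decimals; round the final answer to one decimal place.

1.1

Form A → anchor (Group 1): v = (3.6/2.7)(8 − 13.2) + 11.1 = 4.17
anchor → Form B (Group 2): y = (3.2/2.8)(4.17 − 13.2) + 11.4 = 1.1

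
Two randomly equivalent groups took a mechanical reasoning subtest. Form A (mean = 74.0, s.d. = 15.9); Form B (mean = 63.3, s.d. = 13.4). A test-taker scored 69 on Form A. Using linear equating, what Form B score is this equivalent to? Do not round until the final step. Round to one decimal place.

Linear equating: y = (SD_Y/SD_X)(x − M_X) + M_Y
y = (13.4/15.9)(69 − 74.0) + 63.3
y = 0.842767 × -5.0 + 63.3 = -4.2138 + 63.3 = 59.1

59.1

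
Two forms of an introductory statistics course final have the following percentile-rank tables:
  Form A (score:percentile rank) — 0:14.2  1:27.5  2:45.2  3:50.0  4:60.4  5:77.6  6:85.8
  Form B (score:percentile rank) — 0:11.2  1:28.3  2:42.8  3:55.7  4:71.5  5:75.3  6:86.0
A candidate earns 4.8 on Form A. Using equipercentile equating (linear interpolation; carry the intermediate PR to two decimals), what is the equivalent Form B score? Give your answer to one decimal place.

PR of 4.8 on Form A: 60.4 + (4.8 − 4)/(5 − 4) × (77.6 − 60.4) = 74.16
On Form B, PR 74.16 falls between score 4 (PR 71.5) and 5 (PR 75.3).
Interpolate: 4 + (74.16 − 71.5)/(75.3 − 71.5) × (5 − 4) = 4.7

4.7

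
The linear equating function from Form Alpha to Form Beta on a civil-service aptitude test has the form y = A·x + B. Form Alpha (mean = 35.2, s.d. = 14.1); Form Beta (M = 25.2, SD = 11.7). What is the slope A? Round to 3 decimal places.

A = SD_Y / SD_X = 11.7 / 14.1 = 0.830

0.830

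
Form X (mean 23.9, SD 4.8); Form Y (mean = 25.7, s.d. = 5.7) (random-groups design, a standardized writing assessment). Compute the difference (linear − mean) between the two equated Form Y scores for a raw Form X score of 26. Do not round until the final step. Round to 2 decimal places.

0.39

Mean-equated: 26 + (25.7 − 23.9) = 27.80
Linear-equated: (5.7/4.8)(26 − 23.9) + 25.7 = 28.194
Difference = 28.194 − 27.80 = 0.39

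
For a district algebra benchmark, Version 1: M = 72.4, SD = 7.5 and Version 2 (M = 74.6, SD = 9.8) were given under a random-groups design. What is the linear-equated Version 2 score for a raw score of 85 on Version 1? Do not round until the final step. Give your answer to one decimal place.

Linear equating: y = (SD_Y/SD_X)(x − M_X) + M_Y
y = (9.8/7.5)(85 − 72.4) + 74.6
y = 1.306667 × 12.6 + 74.6 = 16.4640 + 74.6 = 91.1

91.1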